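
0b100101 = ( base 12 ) 31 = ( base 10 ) 37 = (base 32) 15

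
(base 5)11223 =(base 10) 813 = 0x32D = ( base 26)157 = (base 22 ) 1el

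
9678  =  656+9022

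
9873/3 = 3291 =3291.00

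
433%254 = 179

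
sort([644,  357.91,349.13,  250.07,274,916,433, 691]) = [ 250.07, 274 , 349.13,  357.91, 433,  644, 691,916]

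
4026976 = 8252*488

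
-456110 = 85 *( - 5366)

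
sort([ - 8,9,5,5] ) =[ - 8,5,5,9 ]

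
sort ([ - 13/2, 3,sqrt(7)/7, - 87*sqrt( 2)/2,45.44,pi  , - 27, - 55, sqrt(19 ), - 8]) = [ - 87*sqrt( 2)/2, - 55,  -  27, - 8, - 13/2,sqrt( 7)/7,3,pi, sqrt( 19 ),45.44] 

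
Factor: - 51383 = - 51383^1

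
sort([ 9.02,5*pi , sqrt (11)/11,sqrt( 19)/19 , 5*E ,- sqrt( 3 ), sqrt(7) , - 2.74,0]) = [ - 2.74,  -  sqrt( 3 ), 0, sqrt( 19) /19,sqrt( 11 )/11,  sqrt(7 ), 9.02,5*E,5*pi] 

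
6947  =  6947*1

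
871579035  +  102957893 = 974536928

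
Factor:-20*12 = - 240=- 2^4 * 3^1*5^1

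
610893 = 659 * 927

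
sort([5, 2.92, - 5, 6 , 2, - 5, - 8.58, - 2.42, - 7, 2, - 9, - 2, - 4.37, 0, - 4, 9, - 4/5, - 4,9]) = [ - 9, - 8.58,-7, - 5,  -  5, - 4.37 , - 4, - 4 , - 2.42, - 2, - 4/5, 0,  2, 2, 2.92, 5, 6 , 9, 9 ]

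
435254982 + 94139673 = 529394655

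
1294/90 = 14 +17/45 = 14.38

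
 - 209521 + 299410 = 89889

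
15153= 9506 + 5647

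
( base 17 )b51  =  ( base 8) 6301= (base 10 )3265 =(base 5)101030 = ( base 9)4427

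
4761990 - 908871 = 3853119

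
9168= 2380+6788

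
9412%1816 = 332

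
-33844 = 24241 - 58085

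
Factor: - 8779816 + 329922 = - 2^1* 4224947^1 = - 8449894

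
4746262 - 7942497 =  - 3196235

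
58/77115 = 58/77115 = 0.00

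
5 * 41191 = 205955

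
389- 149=240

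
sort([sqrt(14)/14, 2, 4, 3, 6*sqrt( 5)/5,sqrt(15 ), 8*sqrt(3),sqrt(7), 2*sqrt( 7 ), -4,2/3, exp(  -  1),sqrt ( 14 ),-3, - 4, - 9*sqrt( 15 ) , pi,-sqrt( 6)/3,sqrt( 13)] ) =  [-9 * sqrt( 15),-4,-4, - 3, - sqrt(6) /3, sqrt( 14) /14, exp(-1), 2/3,2, sqrt(7 ), 6*sqrt( 5)/5, 3,pi, sqrt( 13),sqrt( 14), sqrt(15), 4, 2*sqrt( 7),8*sqrt( 3) ]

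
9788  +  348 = 10136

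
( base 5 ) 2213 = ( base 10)308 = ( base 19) g4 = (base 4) 10310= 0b100110100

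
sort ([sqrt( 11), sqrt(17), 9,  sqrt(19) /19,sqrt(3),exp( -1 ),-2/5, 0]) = [ - 2/5,0, sqrt(19 )/19, exp(-1), sqrt( 3) , sqrt(11),sqrt(17),9 ] 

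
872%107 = 16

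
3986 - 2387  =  1599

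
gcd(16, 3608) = 8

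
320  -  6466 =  - 6146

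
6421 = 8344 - 1923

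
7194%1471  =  1310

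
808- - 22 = 830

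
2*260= 520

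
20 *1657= 33140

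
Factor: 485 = 5^1*97^1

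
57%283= 57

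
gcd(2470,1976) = 494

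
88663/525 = 88663/525 = 168.88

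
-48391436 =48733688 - 97125124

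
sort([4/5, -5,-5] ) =[ - 5, - 5, 4/5 ]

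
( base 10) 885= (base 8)1565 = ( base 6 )4033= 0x375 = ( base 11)735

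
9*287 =2583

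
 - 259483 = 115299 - 374782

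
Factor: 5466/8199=2^1* 3^ ( - 1)  =  2/3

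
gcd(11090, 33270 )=11090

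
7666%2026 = 1588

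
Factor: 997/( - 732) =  - 2^( - 2 )*3^ (-1 )*61^ ( - 1 ) * 997^1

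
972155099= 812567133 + 159587966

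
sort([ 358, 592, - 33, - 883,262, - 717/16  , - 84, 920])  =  [ - 883, - 84, - 717/16, - 33,262, 358,592, 920]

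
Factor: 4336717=7^1*11^1* 17^1*3313^1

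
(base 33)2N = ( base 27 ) 38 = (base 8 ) 131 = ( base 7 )155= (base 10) 89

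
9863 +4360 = 14223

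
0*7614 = 0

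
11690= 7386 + 4304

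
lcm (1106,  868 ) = 68572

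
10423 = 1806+8617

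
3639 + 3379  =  7018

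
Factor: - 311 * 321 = -99831 =- 3^1*107^1*311^1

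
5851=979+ 4872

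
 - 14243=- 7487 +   -  6756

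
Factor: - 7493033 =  -7493033^1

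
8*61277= 490216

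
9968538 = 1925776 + 8042762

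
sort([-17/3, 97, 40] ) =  [ - 17/3, 40, 97]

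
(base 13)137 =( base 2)11010111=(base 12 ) 15b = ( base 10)215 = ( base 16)d7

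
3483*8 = 27864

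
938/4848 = 469/2424 = 0.19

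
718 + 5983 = 6701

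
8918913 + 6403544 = 15322457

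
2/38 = 1/19 = 0.05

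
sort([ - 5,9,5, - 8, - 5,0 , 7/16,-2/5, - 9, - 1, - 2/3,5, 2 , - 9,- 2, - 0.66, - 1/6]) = [ - 9, - 9,-8,  -  5, - 5,  -  2, - 1, - 2/3, - 0.66,-2/5, - 1/6, 0, 7/16,2,5,  5,9 ]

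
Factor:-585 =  - 3^2*5^1*13^1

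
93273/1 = 93273 = 93273.00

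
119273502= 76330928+42942574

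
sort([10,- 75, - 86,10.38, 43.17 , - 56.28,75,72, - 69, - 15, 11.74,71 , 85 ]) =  [-86, - 75, - 69, - 56.28, - 15,10, 10.38,  11.74,43.17, 71,72,75,85 ]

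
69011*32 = 2208352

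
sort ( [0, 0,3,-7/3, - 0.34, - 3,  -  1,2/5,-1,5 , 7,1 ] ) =[ - 3, - 7/3, - 1, - 1, - 0.34,0,0,2/5  ,  1,3, 5,7]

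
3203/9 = 355  +  8/9 = 355.89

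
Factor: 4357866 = 2^1*3^1*223^1*3257^1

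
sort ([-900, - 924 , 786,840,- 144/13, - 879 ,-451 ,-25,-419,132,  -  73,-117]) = [-924, -900,-879, - 451,-419, - 117, - 73, - 25, - 144/13,132,786,840] 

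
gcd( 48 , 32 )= 16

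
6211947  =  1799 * 3453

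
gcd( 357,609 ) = 21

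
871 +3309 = 4180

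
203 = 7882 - 7679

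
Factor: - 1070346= - 2^1*3^1*19^1*41^1*229^1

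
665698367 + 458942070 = 1124640437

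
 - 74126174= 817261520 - 891387694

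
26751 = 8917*3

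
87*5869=510603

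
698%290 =118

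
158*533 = 84214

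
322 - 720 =  -  398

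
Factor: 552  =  2^3*3^1*23^1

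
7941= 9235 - 1294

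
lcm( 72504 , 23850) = 1812600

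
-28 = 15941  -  15969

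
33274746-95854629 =  -  62579883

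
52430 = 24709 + 27721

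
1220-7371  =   -6151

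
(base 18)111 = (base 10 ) 343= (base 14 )1A7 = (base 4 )11113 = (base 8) 527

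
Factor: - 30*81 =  - 2^1*3^5*5^1 = -2430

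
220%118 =102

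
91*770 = 70070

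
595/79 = 595/79=7.53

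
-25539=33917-59456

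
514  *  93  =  47802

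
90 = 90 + 0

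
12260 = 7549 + 4711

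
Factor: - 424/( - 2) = 2^2*53^1 = 212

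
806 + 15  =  821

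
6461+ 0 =6461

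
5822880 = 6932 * 840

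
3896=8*487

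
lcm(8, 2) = 8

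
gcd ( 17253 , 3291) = 3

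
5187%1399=990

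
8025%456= 273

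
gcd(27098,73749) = 1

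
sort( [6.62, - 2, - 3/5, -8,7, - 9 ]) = [ - 9, - 8,  -  2, - 3/5,6.62, 7] 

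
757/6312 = 757/6312 = 0.12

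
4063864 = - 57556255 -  -61620119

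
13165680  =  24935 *528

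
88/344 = 11/43 = 0.26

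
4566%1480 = 126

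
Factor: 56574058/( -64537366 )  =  -28287029/32268683 = -19^1*761^(  -  1) * 42403^( - 1 )*1488791^1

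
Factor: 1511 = 1511^1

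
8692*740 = 6432080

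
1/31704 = 1/31704 = 0.00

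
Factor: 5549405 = 5^1*1109881^1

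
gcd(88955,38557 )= 1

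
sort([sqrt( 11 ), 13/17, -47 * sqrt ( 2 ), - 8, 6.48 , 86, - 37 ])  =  [ - 47*sqrt( 2 ),  -  37, - 8, 13/17, sqrt( 11), 6.48, 86] 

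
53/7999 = 53/7999=0.01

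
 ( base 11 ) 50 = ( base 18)31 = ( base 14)3d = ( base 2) 110111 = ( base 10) 55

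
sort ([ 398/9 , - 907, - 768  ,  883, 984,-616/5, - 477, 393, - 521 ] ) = [-907,-768, - 521, - 477, - 616/5, 398/9,393, 883, 984] 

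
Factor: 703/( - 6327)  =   - 1/9 = - 3^( - 2)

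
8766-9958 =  - 1192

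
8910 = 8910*1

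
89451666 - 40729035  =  48722631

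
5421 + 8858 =14279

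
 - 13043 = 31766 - 44809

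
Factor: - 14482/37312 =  - 2^( - 5 )*11^(-1 )*13^1*53^( - 1)*557^1= - 7241/18656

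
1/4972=1/4972= 0.00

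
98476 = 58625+39851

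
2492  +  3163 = 5655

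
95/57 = 1 + 2/3 =1.67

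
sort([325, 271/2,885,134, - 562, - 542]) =[ - 562, - 542, 134, 271/2,325, 885] 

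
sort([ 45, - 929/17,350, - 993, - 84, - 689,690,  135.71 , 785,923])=[  -  993, - 689, - 84, - 929/17, 45, 135.71,  350,  690,785,923 ]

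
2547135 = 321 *7935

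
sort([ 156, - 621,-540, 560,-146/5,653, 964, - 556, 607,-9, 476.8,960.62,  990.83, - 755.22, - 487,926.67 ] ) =[ - 755.22, - 621, - 556,-540, - 487, - 146/5, - 9,156,476.8, 560,607, 653, 926.67, 960.62,964,990.83 ]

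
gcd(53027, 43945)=1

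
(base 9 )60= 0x36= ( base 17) 33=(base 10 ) 54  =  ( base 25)24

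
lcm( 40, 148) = 1480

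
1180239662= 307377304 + 872862358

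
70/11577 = 70/11577 = 0.01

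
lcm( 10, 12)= 60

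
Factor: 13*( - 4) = - 52 = - 2^2*13^1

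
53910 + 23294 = 77204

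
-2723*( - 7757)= 21122311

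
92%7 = 1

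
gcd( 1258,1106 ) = 2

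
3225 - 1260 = 1965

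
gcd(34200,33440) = 760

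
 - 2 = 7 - 9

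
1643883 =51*32233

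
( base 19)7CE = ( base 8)5321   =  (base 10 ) 2769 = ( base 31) 2ra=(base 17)99f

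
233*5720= 1332760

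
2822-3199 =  - 377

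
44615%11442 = 10289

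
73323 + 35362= 108685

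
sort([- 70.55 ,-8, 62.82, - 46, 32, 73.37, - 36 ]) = [ - 70.55, - 46 ,- 36  , - 8,32, 62.82,73.37 ] 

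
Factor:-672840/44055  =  -168/11= -2^3*3^1 * 7^1*11^( - 1)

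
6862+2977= 9839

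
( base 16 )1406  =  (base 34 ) 4EQ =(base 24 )8le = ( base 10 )5126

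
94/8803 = 94/8803 = 0.01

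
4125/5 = 825=825.00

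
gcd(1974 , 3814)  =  2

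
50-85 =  - 35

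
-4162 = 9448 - 13610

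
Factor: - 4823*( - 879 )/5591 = 4239417/5591 = 3^1*7^1*13^1*53^1*293^1*5591^ ( - 1)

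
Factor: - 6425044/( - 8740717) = 2^2 * 331^( - 1)*26407^( - 1)*1606261^1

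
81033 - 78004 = 3029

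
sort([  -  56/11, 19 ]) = [ - 56/11,19 ]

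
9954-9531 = 423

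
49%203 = 49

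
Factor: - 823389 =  - 3^1 * 7^1*39209^1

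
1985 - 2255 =-270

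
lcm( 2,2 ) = 2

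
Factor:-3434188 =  - 2^2*53^1 * 97^1*167^1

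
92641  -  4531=88110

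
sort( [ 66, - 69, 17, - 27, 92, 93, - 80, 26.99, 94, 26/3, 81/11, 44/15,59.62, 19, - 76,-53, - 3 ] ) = [ - 80, - 76,  -  69, - 53,- 27, - 3, 44/15,  81/11, 26/3, 17,  19, 26.99,59.62, 66, 92,93, 94 ] 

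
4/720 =1/180 = 0.01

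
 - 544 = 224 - 768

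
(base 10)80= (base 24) 38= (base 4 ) 1100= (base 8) 120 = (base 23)3b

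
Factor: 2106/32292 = 2^( - 1) * 3^1*23^ ( - 1) = 3/46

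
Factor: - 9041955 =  - 3^1*5^1 *13^1*89^1 * 521^1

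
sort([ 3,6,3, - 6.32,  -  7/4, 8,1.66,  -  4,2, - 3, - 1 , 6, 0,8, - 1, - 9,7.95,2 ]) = [ - 9, - 6.32,-4, - 3,-7/4,-1,  -  1, 0, 1.66 , 2, 2, 3, 3 , 6, 6,7.95, 8,  8]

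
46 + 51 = 97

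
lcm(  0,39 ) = 0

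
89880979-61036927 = 28844052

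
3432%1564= 304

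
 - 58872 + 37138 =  - 21734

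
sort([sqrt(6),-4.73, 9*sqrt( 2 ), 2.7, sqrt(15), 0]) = [  -  4.73, 0, sqrt( 6), 2.7, sqrt(15) , 9*sqrt( 2)] 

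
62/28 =31/14=2.21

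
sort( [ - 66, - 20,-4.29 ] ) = [-66, - 20 , - 4.29]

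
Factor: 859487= 23^1*37369^1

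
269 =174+95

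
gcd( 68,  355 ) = 1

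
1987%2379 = 1987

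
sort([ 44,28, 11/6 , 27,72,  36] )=[11/6, 27, 28, 36,44, 72 ]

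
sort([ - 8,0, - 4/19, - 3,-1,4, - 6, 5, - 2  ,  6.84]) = [ - 8,-6, - 3, - 2, - 1, - 4/19, 0, 4,5 , 6.84 ]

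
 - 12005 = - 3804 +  -8201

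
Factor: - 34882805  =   - 5^1*6976561^1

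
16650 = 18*925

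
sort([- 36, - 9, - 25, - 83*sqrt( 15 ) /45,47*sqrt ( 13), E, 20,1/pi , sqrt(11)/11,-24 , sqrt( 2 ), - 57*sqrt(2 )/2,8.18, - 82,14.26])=[ - 82, - 57*sqrt(2)/2,-36, - 25,-24 , - 9 ,-83*sqrt(15 )/45,  sqrt( 11 )/11,1/pi, sqrt ( 2), E, 8.18,14.26,20,47*sqrt( 13)] 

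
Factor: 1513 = 17^1*89^1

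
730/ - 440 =  -  2+15/44 = -  1.66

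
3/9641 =3/9641 = 0.00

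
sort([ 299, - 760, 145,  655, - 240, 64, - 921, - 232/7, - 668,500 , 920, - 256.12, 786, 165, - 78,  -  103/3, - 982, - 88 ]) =[ - 982, - 921,-760, - 668, - 256.12, - 240, - 88 , - 78, - 103/3, - 232/7, 64,145,165, 299,500, 655, 786,920]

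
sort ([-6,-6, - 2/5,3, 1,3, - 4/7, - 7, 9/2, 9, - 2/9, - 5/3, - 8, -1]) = [ - 8, - 7,-6,  -  6, -5/3, - 1, - 4/7, - 2/5,-2/9, 1, 3, 3, 9/2, 9] 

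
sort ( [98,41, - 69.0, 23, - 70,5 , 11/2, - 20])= [ - 70, - 69.0, - 20, 5,11/2,23,41,98] 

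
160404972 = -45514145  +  205919117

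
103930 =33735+70195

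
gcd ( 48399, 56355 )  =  663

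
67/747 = 67/747 =0.09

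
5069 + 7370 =12439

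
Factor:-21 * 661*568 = -2^3*3^1 * 7^1 *71^1*661^1 = -7884408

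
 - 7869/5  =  -1574 +1/5 = - 1573.80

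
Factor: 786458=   2^1*173^1 * 2273^1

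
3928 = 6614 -2686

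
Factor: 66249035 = 5^1*59^1*71^1*3163^1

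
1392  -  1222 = 170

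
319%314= 5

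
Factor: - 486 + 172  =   - 314 = -  2^1*157^1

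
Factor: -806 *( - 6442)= 5192252= 2^2*13^1*31^1*3221^1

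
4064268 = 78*52106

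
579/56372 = 579/56372 = 0.01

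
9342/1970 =4671/985= 4.74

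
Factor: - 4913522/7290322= - 13^( - 2)*41^1*21569^(  -  1)*59921^1=-2456761/3645161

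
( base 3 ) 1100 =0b100100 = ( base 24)1c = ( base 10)36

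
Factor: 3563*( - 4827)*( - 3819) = 65681457219 = 3^2*7^1 * 19^1* 67^1*509^1*1609^1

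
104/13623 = 104/13623= 0.01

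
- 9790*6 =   -  58740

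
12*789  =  9468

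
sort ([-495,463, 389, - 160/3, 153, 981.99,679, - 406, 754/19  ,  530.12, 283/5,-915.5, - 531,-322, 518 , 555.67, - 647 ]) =[  -  915.5, - 647 ,-531,  -  495,-406,  -  322, - 160/3, 754/19,  283/5, 153, 389, 463, 518, 530.12, 555.67, 679,981.99 ]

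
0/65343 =0  =  0.00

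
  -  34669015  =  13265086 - 47934101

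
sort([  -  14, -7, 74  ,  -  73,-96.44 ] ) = [-96.44, - 73, - 14, - 7, 74 ] 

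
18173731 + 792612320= 810786051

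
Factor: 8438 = 2^1*4219^1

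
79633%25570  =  2923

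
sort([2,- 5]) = [ - 5, 2 ]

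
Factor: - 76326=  - 2^1*3^1*12721^1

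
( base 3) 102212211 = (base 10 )8662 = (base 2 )10000111010110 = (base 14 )322A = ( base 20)11d2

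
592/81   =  592/81 = 7.31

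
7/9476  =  7/9476 = 0.00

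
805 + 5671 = 6476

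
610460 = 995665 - 385205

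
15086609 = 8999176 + 6087433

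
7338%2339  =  321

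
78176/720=108+26/45 =108.58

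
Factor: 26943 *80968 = 2^3*3^1*7^1*29^1*349^1*1283^1=2181520824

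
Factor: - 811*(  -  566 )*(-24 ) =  - 11016624=- 2^4*3^1*283^1*811^1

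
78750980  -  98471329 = - 19720349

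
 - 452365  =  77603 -529968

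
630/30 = 21=21.00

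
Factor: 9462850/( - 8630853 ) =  - 2^1*3^( - 1 )*5^2*7^ ( - 1 )*11^(-1)*37363^(-1)*189257^1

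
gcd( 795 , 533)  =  1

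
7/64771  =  1/9253  =  0.00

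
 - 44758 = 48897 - 93655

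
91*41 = 3731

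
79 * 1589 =125531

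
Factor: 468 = 2^2*3^2*13^1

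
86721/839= 103+304/839 = 103.36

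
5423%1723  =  254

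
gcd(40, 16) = 8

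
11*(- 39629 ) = - 435919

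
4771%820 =671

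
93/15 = 6 + 1/5=6.20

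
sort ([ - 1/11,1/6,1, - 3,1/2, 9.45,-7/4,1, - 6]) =[ - 6, - 3, -7/4 , - 1/11,1/6,  1/2,1,1,9.45]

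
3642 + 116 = 3758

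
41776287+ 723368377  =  765144664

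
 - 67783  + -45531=-113314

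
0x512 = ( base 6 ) 10002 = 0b10100010010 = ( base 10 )1298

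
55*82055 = 4513025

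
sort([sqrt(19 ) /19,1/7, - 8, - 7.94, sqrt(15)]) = [ - 8,-7.94, 1/7,sqrt(19 )/19, sqrt(15 )] 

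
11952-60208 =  - 48256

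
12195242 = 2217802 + 9977440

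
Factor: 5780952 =2^3 * 3^2*17^1*4723^1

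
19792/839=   23 + 495/839 =23.59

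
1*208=208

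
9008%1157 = 909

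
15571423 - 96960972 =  - 81389549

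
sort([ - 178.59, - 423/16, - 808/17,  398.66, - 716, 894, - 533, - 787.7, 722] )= [ - 787.7, - 716, - 533, - 178.59, - 808/17,-423/16, 398.66, 722,  894]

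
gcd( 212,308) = 4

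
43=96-53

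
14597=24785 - 10188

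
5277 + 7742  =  13019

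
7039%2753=1533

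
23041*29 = 668189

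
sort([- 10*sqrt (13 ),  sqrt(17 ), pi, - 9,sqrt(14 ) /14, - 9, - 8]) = [ -10*sqrt(13), -9 ,-9, - 8 , sqrt( 14)/14, pi, sqrt( 17 ) ]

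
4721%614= 423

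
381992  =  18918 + 363074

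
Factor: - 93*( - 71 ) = 6603 = 3^1*31^1*71^1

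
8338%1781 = 1214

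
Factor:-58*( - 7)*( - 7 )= - 2842 = - 2^1  *7^2*29^1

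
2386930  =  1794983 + 591947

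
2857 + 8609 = 11466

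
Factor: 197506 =2^1*17^1*37^1*157^1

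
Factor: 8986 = 2^1*4493^1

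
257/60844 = 257/60844 = 0.00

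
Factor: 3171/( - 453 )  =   - 7 = - 7^1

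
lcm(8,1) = 8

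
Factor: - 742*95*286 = -2^2*5^1*7^1*11^1*13^1*19^1*53^1 = - 20160140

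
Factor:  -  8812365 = - 3^1 * 5^1 * 61^1 * 9631^1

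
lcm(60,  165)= 660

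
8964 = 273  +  8691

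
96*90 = 8640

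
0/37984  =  0 = 0.00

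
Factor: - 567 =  - 3^4*7^1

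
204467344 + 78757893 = 283225237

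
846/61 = 846/61 = 13.87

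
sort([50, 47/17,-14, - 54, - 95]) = [ - 95, - 54, - 14, 47/17, 50]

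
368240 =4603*80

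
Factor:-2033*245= - 498085= - 5^1*7^2*19^1*107^1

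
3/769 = 3/769 = 0.00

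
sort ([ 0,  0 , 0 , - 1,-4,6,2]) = [ - 4,  -  1,0, 0, 0,2 , 6]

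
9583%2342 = 215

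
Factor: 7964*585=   4658940 = 2^2*3^2*5^1*11^1*13^1*181^1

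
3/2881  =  3/2881 = 0.00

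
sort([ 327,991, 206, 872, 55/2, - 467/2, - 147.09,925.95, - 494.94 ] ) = [-494.94 , - 467/2, - 147.09,55/2,206,327,872,925.95,991 ]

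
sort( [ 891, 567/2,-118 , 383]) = [ - 118,  567/2,383,  891]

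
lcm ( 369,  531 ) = 21771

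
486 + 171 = 657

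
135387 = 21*6447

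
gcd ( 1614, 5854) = 2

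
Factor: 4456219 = 31^1 * 43^1 * 3343^1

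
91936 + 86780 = 178716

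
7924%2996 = 1932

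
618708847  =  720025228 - 101316381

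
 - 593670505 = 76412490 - 670082995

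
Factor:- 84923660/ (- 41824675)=16984732/8364935 = 2^2*5^( - 1)* 17^( - 1)*971^1*4373^1* 98411^( - 1 ) 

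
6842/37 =6842/37 = 184.92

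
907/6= 151 + 1/6 = 151.17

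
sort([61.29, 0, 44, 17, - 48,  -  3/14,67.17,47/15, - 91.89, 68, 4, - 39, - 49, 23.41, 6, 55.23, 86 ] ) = [ - 91.89,  -  49, - 48, - 39, - 3/14, 0,47/15, 4 , 6, 17,23.41,44, 55.23,61.29,67.17, 68,86]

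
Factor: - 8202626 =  - 2^1 * 4101313^1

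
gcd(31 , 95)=1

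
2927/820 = 3 + 467/820= 3.57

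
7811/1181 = 6+725/1181 = 6.61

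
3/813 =1/271  =  0.00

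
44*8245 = 362780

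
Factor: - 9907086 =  - 2^1*3^1*7^1 * 139^1*1697^1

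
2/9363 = 2/9363= 0.00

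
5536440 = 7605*728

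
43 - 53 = -10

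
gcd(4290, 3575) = 715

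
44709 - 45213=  - 504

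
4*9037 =36148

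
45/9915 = 3/661 =0.00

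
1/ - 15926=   -  1/15926 = -0.00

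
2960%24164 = 2960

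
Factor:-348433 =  - 348433^1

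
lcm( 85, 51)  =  255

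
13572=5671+7901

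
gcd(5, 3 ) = 1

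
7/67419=7/67419 = 0.00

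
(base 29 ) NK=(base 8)1257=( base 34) K7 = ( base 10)687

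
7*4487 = 31409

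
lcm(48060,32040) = 96120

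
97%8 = 1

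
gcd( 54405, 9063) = 9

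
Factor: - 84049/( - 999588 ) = 2^( - 2)*3^( - 1 )*7^1*12007^1*83299^( - 1) 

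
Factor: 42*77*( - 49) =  - 2^1*3^1 * 7^4 * 11^1 = - 158466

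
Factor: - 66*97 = -2^1*3^1*11^1 * 97^1 = -  6402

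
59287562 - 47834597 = 11452965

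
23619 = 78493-54874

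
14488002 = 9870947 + 4617055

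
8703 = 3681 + 5022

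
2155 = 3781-1626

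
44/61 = 44/61 = 0.72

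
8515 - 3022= 5493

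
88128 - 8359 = 79769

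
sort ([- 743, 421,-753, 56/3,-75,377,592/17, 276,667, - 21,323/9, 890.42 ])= [  -  753,-743 , - 75,  -  21 , 56/3, 592/17, 323/9,276, 377,421, 667,890.42 ]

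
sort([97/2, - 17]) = [-17,97/2]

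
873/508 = 873/508= 1.72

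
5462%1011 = 407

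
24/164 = 6/41 = 0.15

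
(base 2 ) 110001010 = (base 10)394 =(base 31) cm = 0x18a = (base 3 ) 112121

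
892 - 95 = 797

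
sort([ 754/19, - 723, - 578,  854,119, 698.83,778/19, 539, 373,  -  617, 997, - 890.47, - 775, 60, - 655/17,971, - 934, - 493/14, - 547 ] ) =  [ - 934, - 890.47 ,- 775 , - 723, - 617, - 578, - 547, - 655/17, - 493/14, 754/19, 778/19, 60, 119, 373, 539, 698.83, 854,971, 997 ] 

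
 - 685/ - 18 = 685/18 = 38.06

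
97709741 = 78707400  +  19002341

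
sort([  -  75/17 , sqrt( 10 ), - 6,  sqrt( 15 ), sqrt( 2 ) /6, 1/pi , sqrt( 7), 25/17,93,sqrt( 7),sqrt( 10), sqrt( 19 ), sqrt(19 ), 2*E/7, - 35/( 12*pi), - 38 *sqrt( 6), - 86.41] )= [ - 38 * sqrt(6), - 86.41, - 6, - 75/17,-35/( 12*pi), sqrt( 2 ) /6,  1/pi,2 *E/7 , 25/17, sqrt( 7),sqrt( 7), sqrt( 10),sqrt( 10 ), sqrt( 15 ),sqrt(19), sqrt( 19), 93]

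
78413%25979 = 476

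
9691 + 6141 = 15832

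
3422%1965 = 1457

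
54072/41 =1318+34/41 = 1318.83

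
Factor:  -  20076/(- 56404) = 3^1*7^1 * 59^(-1) = 21/59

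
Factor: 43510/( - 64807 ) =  - 2^1*5^1*19^1*283^(-1 ) = - 190/283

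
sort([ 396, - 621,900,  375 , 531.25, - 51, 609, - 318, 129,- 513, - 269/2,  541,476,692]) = [-621,-513,-318,-269/2, -51,129,  375, 396 , 476,531.25,541,  609, 692,900 ]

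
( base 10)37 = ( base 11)34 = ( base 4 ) 211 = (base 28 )19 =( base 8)45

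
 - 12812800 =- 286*44800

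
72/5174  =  36/2587 = 0.01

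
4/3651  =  4/3651 = 0.00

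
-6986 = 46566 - 53552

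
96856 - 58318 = 38538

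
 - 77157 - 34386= - 111543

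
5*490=2450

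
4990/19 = 262 + 12/19  =  262.63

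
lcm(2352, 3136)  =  9408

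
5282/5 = 1056 + 2/5 = 1056.40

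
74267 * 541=40178447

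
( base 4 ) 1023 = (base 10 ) 75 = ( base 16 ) 4b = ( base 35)25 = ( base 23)36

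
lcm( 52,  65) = 260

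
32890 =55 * 598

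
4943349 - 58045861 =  - 53102512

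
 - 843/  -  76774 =843/76774  =  0.01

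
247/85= 247/85 = 2.91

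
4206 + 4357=8563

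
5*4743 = 23715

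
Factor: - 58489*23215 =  - 1357822135 = - 5^1*23^1*2543^1 * 4643^1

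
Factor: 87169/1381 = 61^1*1381^( - 1) * 1429^1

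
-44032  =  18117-62149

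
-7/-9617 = 7/9617 = 0.00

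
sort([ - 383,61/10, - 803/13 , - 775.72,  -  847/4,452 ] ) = [- 775.72, - 383, - 847/4 , - 803/13 , 61/10, 452 ]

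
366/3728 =183/1864 = 0.10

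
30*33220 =996600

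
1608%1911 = 1608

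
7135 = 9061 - 1926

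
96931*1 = 96931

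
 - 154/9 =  - 154/9 = - 17.11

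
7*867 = 6069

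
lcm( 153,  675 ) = 11475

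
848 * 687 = 582576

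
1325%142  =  47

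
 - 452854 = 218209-671063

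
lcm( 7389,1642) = 14778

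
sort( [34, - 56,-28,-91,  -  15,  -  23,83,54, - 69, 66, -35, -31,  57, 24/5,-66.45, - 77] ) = [-91 ,-77, - 69, - 66.45,  -  56, - 35, - 31, - 28,  -  23,- 15,24/5, 34,54, 57,66,83]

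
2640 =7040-4400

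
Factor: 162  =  2^1 * 3^4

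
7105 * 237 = 1683885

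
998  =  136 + 862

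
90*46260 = 4163400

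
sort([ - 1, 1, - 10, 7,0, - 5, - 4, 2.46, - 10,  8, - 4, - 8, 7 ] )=[ - 10, - 10 , - 8,-5,-4, - 4, - 1,0,1,2.46,7,7, 8]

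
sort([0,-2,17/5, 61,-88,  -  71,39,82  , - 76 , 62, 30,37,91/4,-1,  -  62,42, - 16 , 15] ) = [ - 88,-76, - 71, - 62 , - 16, - 2, -1 , 0  ,  17/5,15,91/4 , 30,37, 39,42,61, 62,82 ]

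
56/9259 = 56/9259 = 0.01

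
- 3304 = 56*( - 59)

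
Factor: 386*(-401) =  - 154786 = - 2^1 *193^1*401^1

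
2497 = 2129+368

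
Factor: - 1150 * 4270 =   -  2^2*5^3*7^1*23^1*61^1=- 4910500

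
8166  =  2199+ 5967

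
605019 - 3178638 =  - 2573619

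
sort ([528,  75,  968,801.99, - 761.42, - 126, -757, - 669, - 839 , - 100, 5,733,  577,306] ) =[ - 839, - 761.42 , - 757, - 669, - 126, - 100,5,  75, 306,  528,577, 733, 801.99,968 ] 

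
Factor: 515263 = 7^1*73609^1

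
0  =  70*0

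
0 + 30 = 30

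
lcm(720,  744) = 22320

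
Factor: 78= 2^1 * 3^1*13^1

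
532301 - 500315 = 31986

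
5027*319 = 1603613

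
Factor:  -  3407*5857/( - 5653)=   19954799/5653 = 3407^1*5653^( - 1) * 5857^1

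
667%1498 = 667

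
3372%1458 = 456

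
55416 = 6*9236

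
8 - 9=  - 1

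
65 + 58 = 123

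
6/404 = 3/202 = 0.01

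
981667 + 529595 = 1511262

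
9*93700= 843300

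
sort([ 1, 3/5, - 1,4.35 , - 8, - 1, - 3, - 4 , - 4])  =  [ - 8 , - 4, - 4, - 3, - 1, - 1, 3/5,  1,4.35]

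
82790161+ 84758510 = 167548671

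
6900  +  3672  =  10572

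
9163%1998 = 1171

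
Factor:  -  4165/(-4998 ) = 5/6 = 2^(-1 ) * 3^ (-1)* 5^1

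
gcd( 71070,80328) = 6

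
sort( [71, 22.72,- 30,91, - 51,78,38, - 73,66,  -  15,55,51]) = [ - 73, - 51,  -  30,-15 , 22.72, 38, 51, 55,66,71,78,91] 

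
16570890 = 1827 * 9070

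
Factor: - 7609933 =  - 61^1*124753^1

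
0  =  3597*0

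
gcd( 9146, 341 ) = 1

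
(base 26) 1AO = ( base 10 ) 960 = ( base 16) 3C0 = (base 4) 33000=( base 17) 358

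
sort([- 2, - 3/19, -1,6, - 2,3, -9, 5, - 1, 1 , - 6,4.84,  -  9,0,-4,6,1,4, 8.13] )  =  [ - 9 , - 9 ,-6, - 4,-2 ,-2 ,-1,-1, - 3/19,0,1, 1,3,4, 4.84,5,6 , 6,8.13]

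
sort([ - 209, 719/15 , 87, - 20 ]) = [ - 209, - 20, 719/15,87 ] 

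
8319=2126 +6193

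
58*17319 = 1004502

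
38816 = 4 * 9704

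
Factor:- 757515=-3^1*5^1*11^1*4591^1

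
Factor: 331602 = 2^1*3^1*17^1 * 3251^1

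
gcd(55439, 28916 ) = 1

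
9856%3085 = 601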